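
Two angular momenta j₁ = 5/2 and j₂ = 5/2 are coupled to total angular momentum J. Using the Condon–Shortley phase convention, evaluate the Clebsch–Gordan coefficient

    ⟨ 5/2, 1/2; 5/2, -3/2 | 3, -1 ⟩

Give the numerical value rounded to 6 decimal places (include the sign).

triangle: 2!×3!×3!/9! = 72/362880
(j±m)!: 3!×2!×1!×4!×2!×4! = 13824
prefactor² = (2J+1)×Δ×N² = 96/5
  k=0: +1/(0!×2!×2!×1!×1!×2!) = 1/8
  k=1: −1/(1!×1!×1!×0!×2!×3!) = -1/12
Σ = 1/24  ⇒  CG² = 96/5×1/24² = 1/30
CG = +√(1/30) = +0.182574

+0.182574  (= +√(1/30))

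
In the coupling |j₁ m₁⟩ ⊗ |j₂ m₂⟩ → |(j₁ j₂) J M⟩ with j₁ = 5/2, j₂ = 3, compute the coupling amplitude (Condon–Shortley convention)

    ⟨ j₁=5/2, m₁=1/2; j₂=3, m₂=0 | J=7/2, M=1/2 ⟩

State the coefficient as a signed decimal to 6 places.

-0.436436

√[8·2!3!4!/10! · 3!2!3!3!4!3!] = √(6912/175)
  +(−1)^0/∏(0,2,2,3,1,1)! = 1/24  (running 1/24)
  +(−1)^1/∏(1,1,1,2,2,2)! = -1/8  (running -1/12)
  +(−1)^2/∏(2,0,0,1,3,3)! = 1/72  (running -5/72)
⟨..|..⟩ = √(6912/175)·(-5/72) = -0.436436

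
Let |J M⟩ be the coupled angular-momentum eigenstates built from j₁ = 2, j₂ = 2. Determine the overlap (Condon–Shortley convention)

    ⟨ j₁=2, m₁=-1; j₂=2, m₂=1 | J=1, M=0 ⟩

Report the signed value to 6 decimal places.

√[3·3!1!1!/6! · 1!3!3!1!1!1!] = √(9/10)
  +(−1)^2/∏(2,1,1,1,0,0)! = 1/2  (running 1/2)
  +(−1)^3/∏(3,0,0,0,1,1)! = -1/6  (running 1/3)
⟨..|..⟩ = √(9/10)·(1/3) = +0.316228

+√(1/10) ≈ +0.316228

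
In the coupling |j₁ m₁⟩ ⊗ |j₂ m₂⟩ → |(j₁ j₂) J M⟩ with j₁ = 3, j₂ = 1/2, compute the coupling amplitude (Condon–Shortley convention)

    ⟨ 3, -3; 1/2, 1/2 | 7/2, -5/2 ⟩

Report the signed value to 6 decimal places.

j₁+j₂−J=0  J+j₁−j₂=6  J−j₁+j₂=1  j₁+j₂+J+1=8
(j₁±m₁, j₂±m₂, J±M) = (0,6,1,0,1,6)
P² = 518400/7
sum k=0..0:
  [0] +1/720 = 1/720
S = 1/720
C² = P²·S² = 1/7 ; C = +0.377964

+0.377964  (= +√(1/7))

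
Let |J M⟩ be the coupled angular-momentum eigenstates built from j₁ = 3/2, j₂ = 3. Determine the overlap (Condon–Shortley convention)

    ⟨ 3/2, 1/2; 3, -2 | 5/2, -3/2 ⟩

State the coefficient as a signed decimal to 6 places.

triangle: 2!*1!*4!/8! = 48/40320
(j±m)!: 2!*1!*1!*5!*1!*4! = 5760
prefactor² = (2J+1)*Δ*N² = 288/7
  k=0: +1/(0!*2!*1!*1!*0!*3!) = 1/12
  k=1: −1/(1!*1!*0!*0!*1!*4!) = -1/24
Σ = 1/24  ⇒  CG² = 288/7*1/24² = 1/14
CG = +√(1/14) = +0.267261

+√(1/14) = +0.267261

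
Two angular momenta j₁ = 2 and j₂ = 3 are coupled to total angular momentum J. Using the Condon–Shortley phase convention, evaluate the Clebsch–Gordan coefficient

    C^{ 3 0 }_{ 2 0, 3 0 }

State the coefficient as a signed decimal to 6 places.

−√(4/15) ≈ -0.516398

triangle: 2!·2!·4!/9! = 96/362880
(j±m)!: 2!·2!·3!·3!·3!·3! = 5184
prefactor² = (2J+1)·Δ·N² = 48/5
  k=0: +1/(0!·2!·2!·3!·0!·1!) = 1/24
  k=1: −1/(1!·1!·1!·2!·1!·2!) = -1/4
  k=2: +1/(2!·0!·0!·1!·2!·3!) = 1/24
Σ = -1/6  ⇒  CG² = 48/5·(-1/6)² = 4/15
CG = −√(4/15) = -0.516398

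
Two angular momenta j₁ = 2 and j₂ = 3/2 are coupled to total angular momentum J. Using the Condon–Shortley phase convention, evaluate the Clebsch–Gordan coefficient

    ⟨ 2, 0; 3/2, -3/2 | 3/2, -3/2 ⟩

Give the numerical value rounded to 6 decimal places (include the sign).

+0.447214  (= +√(1/5))

√[4·2!2!1!/6! · 2!2!0!3!0!3!] = √(16/5)
  +(−1)^0/∏(0,2,2,0,0,1)! = 1/4  (running 1/4)
⟨..|..⟩ = √(16/5)·(1/4) = +0.447214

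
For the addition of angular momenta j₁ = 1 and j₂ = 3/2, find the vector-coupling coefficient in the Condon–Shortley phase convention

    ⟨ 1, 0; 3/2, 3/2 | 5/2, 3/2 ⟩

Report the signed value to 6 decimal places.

+0.632456

j₁+j₂−J=0  J+j₁−j₂=2  J−j₁+j₂=3  j₁+j₂+J+1=6
(j₁±m₁, j₂±m₂, J±M) = (1,1,3,0,4,1)
P² = 72/5
sum k=0..0:
  [0] +1/6 = 1/6
S = 1/6
C² = P²·S² = 2/5 ; C = +0.632456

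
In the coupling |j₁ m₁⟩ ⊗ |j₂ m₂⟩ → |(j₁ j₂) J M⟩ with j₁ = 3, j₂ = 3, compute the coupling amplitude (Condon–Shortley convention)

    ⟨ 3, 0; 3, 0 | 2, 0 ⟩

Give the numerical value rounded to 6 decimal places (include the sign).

√[5·4!2!2!/9! · 3!3!3!3!2!2!] = √(48/7)
  +(−1)^1/∏(1,3,2,2,0,0)! = -1/24  (running -1/24)
  +(−1)^2/∏(2,2,1,1,1,1)! = 1/4  (running 5/24)
  +(−1)^3/∏(3,1,0,0,2,2)! = -1/24  (running 1/6)
⟨..|..⟩ = √(48/7)·(1/6) = +0.436436

+0.436436  (= +√(4/21))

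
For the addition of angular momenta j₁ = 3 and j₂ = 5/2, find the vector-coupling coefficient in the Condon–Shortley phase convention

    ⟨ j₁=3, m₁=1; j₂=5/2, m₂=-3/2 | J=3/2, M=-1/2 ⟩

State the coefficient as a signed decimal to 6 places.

-0.483046  (= −√(7/30))

√[4·4!2!1!/8! · 4!2!1!4!1!2!] = √(384/35)
  +(−1)^0/∏(0,4,2,1,0,0)! = 1/48  (running 1/48)
  +(−1)^1/∏(1,3,1,0,1,1)! = -1/6  (running -7/48)
⟨..|..⟩ = √(384/35)·(-7/48) = -0.483046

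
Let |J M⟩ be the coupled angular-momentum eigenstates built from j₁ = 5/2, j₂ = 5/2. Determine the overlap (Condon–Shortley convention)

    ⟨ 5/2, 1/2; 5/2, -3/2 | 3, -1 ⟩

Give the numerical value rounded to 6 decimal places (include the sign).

+0.182574

triangle: 2!*3!*3!/9! = 72/362880
(j±m)!: 3!*2!*1!*4!*2!*4! = 13824
prefactor² = (2J+1)*Δ*N² = 96/5
  k=0: +1/(0!*2!*2!*1!*1!*2!) = 1/8
  k=1: −1/(1!*1!*1!*0!*2!*3!) = -1/12
Σ = 1/24  ⇒  CG² = 96/5*1/24² = 1/30
CG = +√(1/30) = +0.182574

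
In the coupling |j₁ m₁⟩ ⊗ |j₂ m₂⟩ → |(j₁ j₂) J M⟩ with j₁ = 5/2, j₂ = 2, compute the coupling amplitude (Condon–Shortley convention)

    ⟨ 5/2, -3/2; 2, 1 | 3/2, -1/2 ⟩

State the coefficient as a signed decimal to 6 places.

√[4·3!2!1!/7! · 1!4!3!1!1!2!] = √(96/35)
  +(−1)^2/∏(2,1,2,1,0,0)! = 1/4  (running 1/4)
  +(−1)^3/∏(3,0,1,0,1,1)! = -1/6  (running 1/12)
⟨..|..⟩ = √(96/35)·(1/12) = +0.138013

+√(2/105) = +0.138013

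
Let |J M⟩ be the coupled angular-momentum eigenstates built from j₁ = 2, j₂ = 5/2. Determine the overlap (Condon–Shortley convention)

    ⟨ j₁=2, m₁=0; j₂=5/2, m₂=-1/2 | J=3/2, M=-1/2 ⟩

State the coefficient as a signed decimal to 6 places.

triangle: 3!·1!·2!/7! = 12/5040
(j±m)!: 2!·2!·2!·3!·1!·2! = 96
prefactor² = (2J+1)·Δ·N² = 32/35
  k=1: −1/(1!·2!·1!·1!·0!·1!) = -1/2
  k=2: +1/(2!·1!·0!·0!·1!·2!) = 1/4
Σ = -1/4  ⇒  CG² = 32/35·(-1/4)² = 2/35
CG = −√(2/35) = -0.239046

−√(2/35) ≈ -0.239046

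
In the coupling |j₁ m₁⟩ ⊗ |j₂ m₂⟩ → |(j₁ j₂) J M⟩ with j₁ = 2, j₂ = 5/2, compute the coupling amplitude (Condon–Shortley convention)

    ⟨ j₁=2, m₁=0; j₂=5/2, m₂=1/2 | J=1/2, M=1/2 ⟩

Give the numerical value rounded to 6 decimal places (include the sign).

+√(1/5) = +0.447214

√[2·4!0!1!/6! · 2!2!3!2!1!0!] = √(16/5)
  +(−1)^2/∏(2,2,0,1,0,0)! = 1/4  (running 1/4)
⟨..|..⟩ = √(16/5)·(1/4) = +0.447214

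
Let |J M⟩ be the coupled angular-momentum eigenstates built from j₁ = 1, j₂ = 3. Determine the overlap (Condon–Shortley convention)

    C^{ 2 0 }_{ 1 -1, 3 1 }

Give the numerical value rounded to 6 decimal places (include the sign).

+0.534522  (= +√(2/7))

j₁+j₂−J=2  J+j₁−j₂=0  J−j₁+j₂=4  j₁+j₂+J+1=7
(j₁±m₁, j₂±m₂, J±M) = (0,2,4,2,2,2)
P² = 128/7
sum k=2..2:
  [2] +1/8 = 1/8
S = 1/8
C² = P²·S² = 2/7 ; C = +0.534522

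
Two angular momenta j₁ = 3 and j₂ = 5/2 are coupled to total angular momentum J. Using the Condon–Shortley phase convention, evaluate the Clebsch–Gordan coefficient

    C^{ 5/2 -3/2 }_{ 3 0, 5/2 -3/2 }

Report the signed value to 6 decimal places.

√[6·3!3!2!/9! · 3!3!1!4!1!4!] = √(864/35)
  +(−1)^0/∏(0,3,3,1,0,1)! = 1/36  (running 1/36)
  +(−1)^1/∏(1,2,2,0,1,2)! = -1/8  (running -7/72)
⟨..|..⟩ = √(864/35)·(-7/72) = -0.483046

−√(7/30) ≈ -0.483046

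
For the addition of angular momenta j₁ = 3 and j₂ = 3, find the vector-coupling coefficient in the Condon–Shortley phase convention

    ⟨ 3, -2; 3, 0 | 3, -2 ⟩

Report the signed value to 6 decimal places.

√[7·3!3!3!/10! · 1!5!3!3!1!5!] = √(216)
  +(−1)^2/∏(2,1,3,1,0,2)! = 1/24  (running 1/24)
  +(−1)^3/∏(3,0,2,0,1,3)! = -1/72  (running 1/36)
⟨..|..⟩ = √(216)·(1/36) = +0.408248

+0.408248  (= +√(1/6))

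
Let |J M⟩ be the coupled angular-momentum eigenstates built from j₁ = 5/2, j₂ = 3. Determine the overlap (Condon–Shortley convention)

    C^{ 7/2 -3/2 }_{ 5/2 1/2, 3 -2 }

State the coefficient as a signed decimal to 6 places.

+√(2/21) = +0.308607

j₁+j₂−J=2  J+j₁−j₂=3  J−j₁+j₂=4  j₁+j₂+J+1=10
(j₁±m₁, j₂±m₂, J±M) = (3,2,1,5,2,5)
P² = 1536/7
sum k=0..1:
  [0] +1/24 = 1/24
  [1] −1/48 = -1/48
S = 1/48
C² = P²·S² = 2/21 ; C = +0.308607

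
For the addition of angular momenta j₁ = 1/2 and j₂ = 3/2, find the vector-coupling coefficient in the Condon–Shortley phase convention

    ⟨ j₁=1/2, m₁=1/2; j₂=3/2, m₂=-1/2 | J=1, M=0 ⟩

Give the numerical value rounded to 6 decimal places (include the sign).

+0.707107  (= +√(1/2))

triangle: 1!*0!*2!/4! = 2/24
(j±m)!: 1!*0!*1!*2!*1!*1! = 2
prefactor² = (2J+1)*Δ*N² = 1/2
  k=0: +1/(0!*1!*0!*1!*0!*1!) = 1
Σ = 1  ⇒  CG² = 1/2*1² = 1/2
CG = +√(1/2) = +0.707107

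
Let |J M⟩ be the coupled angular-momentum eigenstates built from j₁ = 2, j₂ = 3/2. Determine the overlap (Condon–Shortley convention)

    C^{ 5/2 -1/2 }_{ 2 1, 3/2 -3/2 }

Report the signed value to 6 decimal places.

+√(27/70) = +0.621059

√[6·1!3!2!/7! · 3!1!0!3!2!3!] = √(216/35)
  +(−1)^0/∏(0,1,1,0,2,2)! = 1/4  (running 1/4)
⟨..|..⟩ = √(216/35)·(1/4) = +0.621059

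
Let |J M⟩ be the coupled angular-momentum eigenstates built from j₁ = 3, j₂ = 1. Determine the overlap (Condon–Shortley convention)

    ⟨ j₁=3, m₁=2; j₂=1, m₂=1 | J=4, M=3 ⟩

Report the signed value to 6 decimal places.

√[9·0!6!2!/9! · 5!1!2!0!7!1!] = √(43200)
  +(−1)^0/∏(0,0,1,2,5,0)! = 1/240  (running 1/240)
⟨..|..⟩ = √(43200)·(1/240) = +0.866025

+0.866025  (= +√(3/4))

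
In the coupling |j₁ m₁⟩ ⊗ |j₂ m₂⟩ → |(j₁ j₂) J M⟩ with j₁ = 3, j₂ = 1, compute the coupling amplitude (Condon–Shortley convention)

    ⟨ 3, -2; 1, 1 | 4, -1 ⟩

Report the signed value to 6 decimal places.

+√(3/28) = +0.327327

j₁+j₂−J=0  J+j₁−j₂=6  J−j₁+j₂=2  j₁+j₂+J+1=9
(j₁±m₁, j₂±m₂, J±M) = (1,5,2,0,3,5)
P² = 43200/7
sum k=0..0:
  [0] +1/240 = 1/240
S = 1/240
C² = P²·S² = 3/28 ; C = +0.327327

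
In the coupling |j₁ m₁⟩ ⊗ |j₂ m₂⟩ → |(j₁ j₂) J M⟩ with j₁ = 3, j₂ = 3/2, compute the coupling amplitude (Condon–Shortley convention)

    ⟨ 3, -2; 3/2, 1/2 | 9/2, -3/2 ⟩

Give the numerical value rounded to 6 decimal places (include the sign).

triangle: 0!*6!*3!/10! = 4320/3628800
(j±m)!: 1!*5!*2!*1!*3!*6! = 1036800
prefactor² = (2J+1)*Δ*N² = 86400/7
  k=0: +1/(0!*0!*5!*2!*1!*1!) = 1/240
Σ = 1/240  ⇒  CG² = 86400/7*1/240² = 3/14
CG = +√(3/14) = +0.462910

+√(3/14) = +0.462910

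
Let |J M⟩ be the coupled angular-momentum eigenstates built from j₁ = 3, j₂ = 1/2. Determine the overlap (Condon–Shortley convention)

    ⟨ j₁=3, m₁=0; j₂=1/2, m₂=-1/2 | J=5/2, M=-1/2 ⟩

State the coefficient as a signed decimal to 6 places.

triangle: 1!×5!×0!/7! = 120/5040
(j±m)!: 3!×3!×0!×1!×2!×3! = 432
prefactor² = (2J+1)×Δ×N² = 432/7
  k=0: +1/(0!×1!×3!×0!×2!×0!) = 1/12
Σ = 1/12  ⇒  CG² = 432/7×1/12² = 3/7
CG = +√(3/7) = +0.654654

+0.654654  (= +√(3/7))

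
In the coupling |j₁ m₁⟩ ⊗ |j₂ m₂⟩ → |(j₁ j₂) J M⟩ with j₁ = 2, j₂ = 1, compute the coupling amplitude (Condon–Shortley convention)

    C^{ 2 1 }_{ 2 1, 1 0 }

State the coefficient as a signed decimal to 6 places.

√[5·1!3!1!/6! · 3!1!1!1!3!1!] = √(3/2)
  +(−1)^0/∏(0,1,1,1,2,0)! = 1/2  (running 1/2)
  +(−1)^1/∏(1,0,0,0,3,1)! = -1/6  (running 1/3)
⟨..|..⟩ = √(3/2)·(1/3) = +0.408248

+0.408248  (= +√(1/6))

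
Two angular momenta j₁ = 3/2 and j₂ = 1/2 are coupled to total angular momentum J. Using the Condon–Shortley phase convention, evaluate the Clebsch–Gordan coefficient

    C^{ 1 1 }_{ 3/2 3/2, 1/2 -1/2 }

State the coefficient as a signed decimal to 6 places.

+√(3/4) = +0.866025

√[3·1!2!0!/4! · 3!0!0!1!2!0!] = √(3)
  +(−1)^0/∏(0,1,0,0,2,0)! = 1/2  (running 1/2)
⟨..|..⟩ = √(3)·(1/2) = +0.866025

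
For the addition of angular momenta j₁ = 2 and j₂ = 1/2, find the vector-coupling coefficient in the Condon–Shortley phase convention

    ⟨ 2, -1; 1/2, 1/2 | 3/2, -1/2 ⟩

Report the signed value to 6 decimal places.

j₁+j₂−J=1  J+j₁−j₂=3  J−j₁+j₂=0  j₁+j₂+J+1=5
(j₁±m₁, j₂±m₂, J±M) = (1,3,1,0,1,2)
P² = 12/5
sum k=1..1:
  [1] −1/2 = -1/2
S = -1/2
C² = P²·S² = 3/5 ; C = -0.774597

-0.774597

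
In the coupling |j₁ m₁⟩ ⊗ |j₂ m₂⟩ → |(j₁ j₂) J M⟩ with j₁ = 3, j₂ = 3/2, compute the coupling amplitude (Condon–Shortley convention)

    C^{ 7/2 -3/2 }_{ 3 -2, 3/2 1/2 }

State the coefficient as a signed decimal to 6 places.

√[8·1!5!2!/9! · 1!5!2!1!2!5!] = √(6400/21)
  +(−1)^0/∏(0,1,5,2,0,0)! = 1/240  (running 1/240)
  +(−1)^1/∏(1,0,4,1,1,1)! = -1/24  (running -3/80)
⟨..|..⟩ = √(6400/21)·(-3/80) = -0.654654

-0.654654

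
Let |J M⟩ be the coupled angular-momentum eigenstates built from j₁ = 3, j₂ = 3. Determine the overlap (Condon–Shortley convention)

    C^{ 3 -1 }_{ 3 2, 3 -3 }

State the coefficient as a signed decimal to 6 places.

+√(1/3) ≈ +0.577350

√[7·3!3!3!/10! · 5!1!0!6!2!4!] = √(1728)
  +(−1)^0/∏(0,3,1,0,2,3)! = 1/72  (running 1/72)
⟨..|..⟩ = √(1728)·(1/72) = +0.577350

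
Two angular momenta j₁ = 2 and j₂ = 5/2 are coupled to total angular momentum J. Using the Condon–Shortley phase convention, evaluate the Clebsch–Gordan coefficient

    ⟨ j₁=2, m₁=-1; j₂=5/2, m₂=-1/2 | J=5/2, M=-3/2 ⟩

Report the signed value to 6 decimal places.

triangle: 2!·2!·3!/8! = 24/40320
(j±m)!: 1!·3!·2!·3!·1!·4! = 1728
prefactor² = (2J+1)·Δ·N² = 216/35
  k=1: −1/(1!·1!·2!·1!·0!·2!) = -1/4
  k=2: +1/(2!·0!·1!·0!·1!·3!) = 1/12
Σ = -1/6  ⇒  CG² = 216/35·(-1/6)² = 6/35
CG = −√(6/35) = -0.414039

-0.414039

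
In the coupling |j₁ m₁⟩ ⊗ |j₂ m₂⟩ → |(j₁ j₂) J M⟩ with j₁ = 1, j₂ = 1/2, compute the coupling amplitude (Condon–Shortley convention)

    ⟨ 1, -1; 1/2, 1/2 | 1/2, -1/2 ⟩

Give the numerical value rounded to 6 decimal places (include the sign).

-0.816497

j₁+j₂−J=1  J+j₁−j₂=1  J−j₁+j₂=0  j₁+j₂+J+1=3
(j₁±m₁, j₂±m₂, J±M) = (0,2,1,0,0,1)
P² = 2/3
sum k=1..1:
  [1] −1/1 = -1
S = -1
C² = P²·S² = 2/3 ; C = -0.816497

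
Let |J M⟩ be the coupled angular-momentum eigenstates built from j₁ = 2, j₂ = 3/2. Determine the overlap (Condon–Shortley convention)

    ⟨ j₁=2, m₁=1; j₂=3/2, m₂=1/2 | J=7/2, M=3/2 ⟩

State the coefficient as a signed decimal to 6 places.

+0.755929  (= +√(4/7))

j₁+j₂−J=0  J+j₁−j₂=4  J−j₁+j₂=3  j₁+j₂+J+1=8
(j₁±m₁, j₂±m₂, J±M) = (3,1,2,1,5,2)
P² = 576/7
sum k=0..0:
  [0] +1/12 = 1/12
S = 1/12
C² = P²·S² = 4/7 ; C = +0.755929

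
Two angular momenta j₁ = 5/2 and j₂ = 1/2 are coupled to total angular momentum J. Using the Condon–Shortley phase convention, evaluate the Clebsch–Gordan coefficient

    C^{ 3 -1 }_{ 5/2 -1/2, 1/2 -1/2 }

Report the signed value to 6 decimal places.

+0.816497  (= +√(2/3))

√[7·0!5!1!/7! · 2!3!0!1!2!4!] = √(96)
  +(−1)^0/∏(0,0,3,0,2,1)! = 1/12  (running 1/12)
⟨..|..⟩ = √(96)·(1/12) = +0.816497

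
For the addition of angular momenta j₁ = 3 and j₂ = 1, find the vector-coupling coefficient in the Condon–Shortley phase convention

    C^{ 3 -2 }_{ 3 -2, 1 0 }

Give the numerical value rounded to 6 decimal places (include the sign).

√[7·1!5!1!/8! · 1!5!1!1!1!5!] = √(300)
  +(−1)^0/∏(0,1,5,1,0,0)! = 1/120  (running 1/120)
  +(−1)^1/∏(1,0,4,0,1,1)! = -1/24  (running -1/30)
⟨..|..⟩ = √(300)·(-1/30) = -0.577350

−√(1/3) = -0.577350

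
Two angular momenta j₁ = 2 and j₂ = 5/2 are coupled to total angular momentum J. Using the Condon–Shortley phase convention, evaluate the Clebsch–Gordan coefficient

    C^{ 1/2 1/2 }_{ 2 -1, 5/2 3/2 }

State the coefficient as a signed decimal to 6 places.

-0.516398  (= −√(4/15))

triangle: 4!*0!*1!/6! = 24/720
(j±m)!: 1!*3!*4!*1!*1!*0! = 144
prefactor² = (2J+1)*Δ*N² = 48/5
  k=3: −1/(3!*1!*0!*1!*0!*0!) = -1/6
Σ = -1/6  ⇒  CG² = 48/5*(-1/6)² = 4/15
CG = −√(4/15) = -0.516398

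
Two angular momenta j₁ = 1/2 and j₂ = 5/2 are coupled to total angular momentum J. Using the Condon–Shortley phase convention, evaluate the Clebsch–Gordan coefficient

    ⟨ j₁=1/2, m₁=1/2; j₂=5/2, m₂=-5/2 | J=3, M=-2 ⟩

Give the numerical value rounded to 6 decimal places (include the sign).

+0.408248

j₁+j₂−J=0  J+j₁−j₂=1  J−j₁+j₂=5  j₁+j₂+J+1=7
(j₁±m₁, j₂±m₂, J±M) = (1,0,0,5,1,5)
P² = 2400
sum k=0..0:
  [0] +1/120 = 1/120
S = 1/120
C² = P²·S² = 1/6 ; C = +0.408248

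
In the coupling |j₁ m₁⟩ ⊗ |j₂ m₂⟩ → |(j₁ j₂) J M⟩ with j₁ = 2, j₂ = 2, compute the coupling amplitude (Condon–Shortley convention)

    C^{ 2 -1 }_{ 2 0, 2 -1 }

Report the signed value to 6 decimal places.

triangle: 2!·2!·2!/7! = 8/5040
(j±m)!: 2!·2!·1!·3!·1!·3! = 144
prefactor² = (2J+1)·Δ·N² = 8/7
  k=0: +1/(0!·2!·2!·1!·0!·1!) = 1/4
  k=1: −1/(1!·1!·1!·0!·1!·2!) = -1/2
Σ = -1/4  ⇒  CG² = 8/7·(-1/4)² = 1/14
CG = −√(1/14) = -0.267261

-0.267261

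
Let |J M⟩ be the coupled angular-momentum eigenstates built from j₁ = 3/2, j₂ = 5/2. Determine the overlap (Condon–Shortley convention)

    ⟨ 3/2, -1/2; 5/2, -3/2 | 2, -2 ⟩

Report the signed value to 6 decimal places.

√[5·2!1!3!/7! · 1!2!1!4!0!4!] = √(96/7)
  +(−1)^1/∏(1,1,1,0,0,3)! = -1/6  (running -1/6)
⟨..|..⟩ = √(96/7)·(-1/6) = -0.617213

-0.617213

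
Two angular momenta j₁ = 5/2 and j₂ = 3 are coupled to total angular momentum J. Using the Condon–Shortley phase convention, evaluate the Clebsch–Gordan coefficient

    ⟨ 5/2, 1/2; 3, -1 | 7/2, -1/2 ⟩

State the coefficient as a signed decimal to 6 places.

-0.125988

triangle: 2!·3!·4!/10! = 288/3628800
(j±m)!: 3!·2!·2!·4!·3!·4! = 82944
prefactor² = (2J+1)·Δ·N² = 9216/175
  k=0: +1/(0!·2!·2!·2!·1!·2!) = 1/16
  k=1: −1/(1!·1!·1!·1!·2!·3!) = -1/12
  k=2: +1/(2!·0!·0!·0!·3!·4!) = 1/288
Σ = -5/288  ⇒  CG² = 9216/175·(-5/288)² = 1/63
CG = −√(1/63) = -0.125988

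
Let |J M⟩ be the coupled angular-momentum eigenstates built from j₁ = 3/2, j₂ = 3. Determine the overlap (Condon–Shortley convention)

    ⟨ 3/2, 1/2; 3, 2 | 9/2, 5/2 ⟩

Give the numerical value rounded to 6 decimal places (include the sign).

triangle: 0!×3!×6!/10! = 4320/3628800
(j±m)!: 2!×1!×5!×1!×7!×2! = 2419200
prefactor² = (2J+1)×Δ×N² = 28800
  k=0: +1/(0!×0!×1!×5!×2!×1!) = 1/240
Σ = 1/240  ⇒  CG² = 28800×1/240² = 1/2
CG = +√(1/2) = +0.707107

+0.707107  (= +√(1/2))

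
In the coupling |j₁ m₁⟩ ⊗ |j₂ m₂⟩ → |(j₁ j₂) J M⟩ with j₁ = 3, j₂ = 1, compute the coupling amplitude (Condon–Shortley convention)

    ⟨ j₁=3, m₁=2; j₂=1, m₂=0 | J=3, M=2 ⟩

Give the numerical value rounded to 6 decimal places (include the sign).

+0.577350  (= +√(1/3))

j₁+j₂−J=1  J+j₁−j₂=5  J−j₁+j₂=1  j₁+j₂+J+1=8
(j₁±m₁, j₂±m₂, J±M) = (5,1,1,1,5,1)
P² = 300
sum k=0..1:
  [0] +1/24 = 1/24
  [1] −1/120 = -1/120
S = 1/30
C² = P²·S² = 1/3 ; C = +0.577350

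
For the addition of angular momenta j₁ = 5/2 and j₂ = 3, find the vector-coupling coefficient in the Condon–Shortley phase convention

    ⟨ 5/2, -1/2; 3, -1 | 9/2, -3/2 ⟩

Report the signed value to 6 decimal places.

+0.147122

j₁+j₂−J=1  J+j₁−j₂=4  J−j₁+j₂=5  j₁+j₂+J+1=11
(j₁±m₁, j₂±m₂, J±M) = (2,3,2,4,3,6)
P² = 138240/77
sum k=0..1:
  [0] +1/72 = 1/72
  [1] −1/96 = -1/96
S = 1/288
C² = P²·S² = 5/231 ; C = +0.147122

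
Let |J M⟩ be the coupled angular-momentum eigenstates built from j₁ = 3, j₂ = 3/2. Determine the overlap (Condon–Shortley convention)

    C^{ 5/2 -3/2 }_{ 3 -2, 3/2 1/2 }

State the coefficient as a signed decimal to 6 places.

triangle: 2!·4!·1!/8! = 48/40320
(j±m)!: 1!·5!·2!·1!·1!·4! = 5760
prefactor² = (2J+1)·Δ·N² = 288/7
  k=1: −1/(1!·1!·4!·1!·0!·0!) = -1/24
  k=2: +1/(2!·0!·3!·0!·1!·1!) = 1/12
Σ = 1/24  ⇒  CG² = 288/7·1/24² = 1/14
CG = +√(1/14) = +0.267261

+0.267261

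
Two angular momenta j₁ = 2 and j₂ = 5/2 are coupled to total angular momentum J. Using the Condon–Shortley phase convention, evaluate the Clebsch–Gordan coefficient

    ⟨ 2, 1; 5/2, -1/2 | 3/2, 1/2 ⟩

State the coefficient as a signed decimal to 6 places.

-0.487950  (= −√(5/21))

√[4·3!1!2!/7! · 3!1!2!3!2!1!] = √(48/35)
  +(−1)^0/∏(0,3,1,2,0,0)! = 1/12  (running 1/12)
  +(−1)^1/∏(1,2,0,1,1,1)! = -1/2  (running -5/12)
⟨..|..⟩ = √(48/35)·(-5/12) = -0.487950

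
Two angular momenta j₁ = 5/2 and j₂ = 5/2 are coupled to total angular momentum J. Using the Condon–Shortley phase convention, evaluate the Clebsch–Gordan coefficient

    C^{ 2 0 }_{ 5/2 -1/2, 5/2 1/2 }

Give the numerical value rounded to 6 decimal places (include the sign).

+√(4/21) = +0.436436

triangle: 3!×2!×2!/8! = 24/40320
(j±m)!: 2!×3!×3!×2!×2!×2! = 576
prefactor² = (2J+1)×Δ×N² = 12/7
  k=1: −1/(1!×2!×2!×2!×0!×0!) = -1/8
  k=2: +1/(2!×1!×1!×1!×1!×1!) = 1/2
  k=3: −1/(3!×0!×0!×0!×2!×2!) = -1/24
Σ = 1/3  ⇒  CG² = 12/7×1/3² = 4/21
CG = +√(4/21) = +0.436436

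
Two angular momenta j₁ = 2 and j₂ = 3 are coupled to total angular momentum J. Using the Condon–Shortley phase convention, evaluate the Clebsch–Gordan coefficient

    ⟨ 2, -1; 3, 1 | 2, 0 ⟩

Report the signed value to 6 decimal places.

+√(1/7) = +0.377964

j₁+j₂−J=3  J+j₁−j₂=1  J−j₁+j₂=3  j₁+j₂+J+1=8
(j₁±m₁, j₂±m₂, J±M) = (1,3,4,2,2,2)
P² = 36/7
sum k=2..3:
  [2] +1/4 = 1/4
  [3] −1/12 = -1/12
S = 1/6
C² = P²·S² = 1/7 ; C = +0.377964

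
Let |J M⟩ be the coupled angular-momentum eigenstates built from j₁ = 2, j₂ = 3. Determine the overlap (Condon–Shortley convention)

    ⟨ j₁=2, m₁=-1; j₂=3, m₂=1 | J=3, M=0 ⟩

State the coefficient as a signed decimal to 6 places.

+√(1/30) = +0.182574

j₁+j₂−J=2  J+j₁−j₂=2  J−j₁+j₂=4  j₁+j₂+J+1=9
(j₁±m₁, j₂±m₂, J±M) = (1,3,4,2,3,3)
P² = 96/5
sum k=1..2:
  [1] −1/12 = -1/12
  [2] +1/8 = 1/8
S = 1/24
C² = P²·S² = 1/30 ; C = +0.182574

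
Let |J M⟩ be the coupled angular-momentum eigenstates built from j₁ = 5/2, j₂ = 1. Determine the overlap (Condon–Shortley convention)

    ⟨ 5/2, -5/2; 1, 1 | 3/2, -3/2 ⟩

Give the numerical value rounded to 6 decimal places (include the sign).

+0.816497  (= +√(2/3))

j₁+j₂−J=2  J+j₁−j₂=3  J−j₁+j₂=0  j₁+j₂+J+1=6
(j₁±m₁, j₂±m₂, J±M) = (0,5,2,0,0,3)
P² = 96
sum k=2..2:
  [2] +1/12 = 1/12
S = 1/12
C² = P²·S² = 2/3 ; C = +0.816497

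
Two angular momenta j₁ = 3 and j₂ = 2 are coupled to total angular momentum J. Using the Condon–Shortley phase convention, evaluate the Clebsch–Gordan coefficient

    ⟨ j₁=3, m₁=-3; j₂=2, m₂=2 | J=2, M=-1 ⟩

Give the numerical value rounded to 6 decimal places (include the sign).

-0.597614

√[5·3!3!1!/8! · 0!6!4!0!1!3!] = √(3240/7)
  +(−1)^3/∏(3,0,3,1,0,0)! = -1/36  (running -1/36)
⟨..|..⟩ = √(3240/7)·(-1/36) = -0.597614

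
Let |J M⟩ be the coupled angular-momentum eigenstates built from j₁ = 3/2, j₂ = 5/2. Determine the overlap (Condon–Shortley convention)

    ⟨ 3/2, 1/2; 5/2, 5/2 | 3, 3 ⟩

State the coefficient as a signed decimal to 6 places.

−√(5/8) ≈ -0.790569

√[7·1!2!4!/8! · 2!1!5!0!6!0!] = √(1440)
  +(−1)^1/∏(1,0,0,4,2,0)! = -1/48  (running -1/48)
⟨..|..⟩ = √(1440)·(-1/48) = -0.790569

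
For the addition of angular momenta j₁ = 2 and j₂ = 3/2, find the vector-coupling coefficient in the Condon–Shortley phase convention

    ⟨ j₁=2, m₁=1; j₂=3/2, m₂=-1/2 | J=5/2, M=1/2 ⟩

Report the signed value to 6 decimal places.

+0.597614  (= +√(5/14))

triangle: 1!·3!·2!/7! = 12/5040
(j±m)!: 3!·1!·1!·2!·3!·2! = 144
prefactor² = (2J+1)·Δ·N² = 72/35
  k=0: +1/(0!·1!·1!·1!·2!·1!) = 1/2
  k=1: −1/(1!·0!·0!·0!·3!·2!) = -1/12
Σ = 5/12  ⇒  CG² = 72/35·5/12² = 5/14
CG = +√(5/14) = +0.597614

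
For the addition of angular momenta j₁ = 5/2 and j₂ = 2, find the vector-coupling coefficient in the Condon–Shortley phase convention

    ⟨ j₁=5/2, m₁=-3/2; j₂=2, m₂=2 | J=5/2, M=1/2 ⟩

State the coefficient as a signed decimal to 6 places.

+√(27/70) ≈ +0.621059

j₁+j₂−J=2  J+j₁−j₂=3  J−j₁+j₂=2  j₁+j₂+J+1=8
(j₁±m₁, j₂±m₂, J±M) = (1,4,4,0,3,2)
P² = 864/35
sum k=2..2:
  [2] +1/8 = 1/8
S = 1/8
C² = P²·S² = 27/70 ; C = +0.621059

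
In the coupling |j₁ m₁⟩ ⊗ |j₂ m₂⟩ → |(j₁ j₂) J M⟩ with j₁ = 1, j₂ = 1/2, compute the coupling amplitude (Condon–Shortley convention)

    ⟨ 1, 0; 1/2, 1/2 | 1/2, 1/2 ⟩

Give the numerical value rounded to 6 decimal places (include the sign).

−√(1/3) ≈ -0.577350

j₁+j₂−J=1  J+j₁−j₂=1  J−j₁+j₂=0  j₁+j₂+J+1=3
(j₁±m₁, j₂±m₂, J±M) = (1,1,1,0,1,0)
P² = 1/3
sum k=1..1:
  [1] −1/1 = -1
S = -1
C² = P²·S² = 1/3 ; C = -0.577350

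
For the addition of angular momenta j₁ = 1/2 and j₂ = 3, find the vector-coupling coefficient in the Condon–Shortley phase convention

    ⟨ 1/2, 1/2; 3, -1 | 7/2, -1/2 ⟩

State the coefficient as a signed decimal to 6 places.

+0.654654  (= +√(3/7))

√[8·0!1!6!/8! · 1!0!2!4!3!4!] = √(6912/7)
  +(−1)^0/∏(0,0,0,2,1,4)! = 1/48  (running 1/48)
⟨..|..⟩ = √(6912/7)·(1/48) = +0.654654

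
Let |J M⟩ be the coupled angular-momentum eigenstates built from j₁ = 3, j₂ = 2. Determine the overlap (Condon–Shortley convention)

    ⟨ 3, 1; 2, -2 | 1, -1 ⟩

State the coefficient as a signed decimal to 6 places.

√[3·4!2!0!/7! · 4!2!0!4!0!2!] = √(2304/35)
  +(−1)^0/∏(0,4,2,0,0,0)! = 1/48  (running 1/48)
⟨..|..⟩ = √(2304/35)·(1/48) = +0.169031

+0.169031  (= +√(1/35))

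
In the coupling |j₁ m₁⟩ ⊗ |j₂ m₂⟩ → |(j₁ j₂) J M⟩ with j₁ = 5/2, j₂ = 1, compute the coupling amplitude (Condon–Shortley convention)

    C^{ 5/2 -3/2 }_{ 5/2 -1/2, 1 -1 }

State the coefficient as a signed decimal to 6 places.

√[6·1!4!1!/7! · 2!3!0!2!1!4!] = √(576/35)
  +(−1)^0/∏(0,1,3,0,1,1)! = 1/6  (running 1/6)
⟨..|..⟩ = √(576/35)·(1/6) = +0.676123

+√(16/35) = +0.676123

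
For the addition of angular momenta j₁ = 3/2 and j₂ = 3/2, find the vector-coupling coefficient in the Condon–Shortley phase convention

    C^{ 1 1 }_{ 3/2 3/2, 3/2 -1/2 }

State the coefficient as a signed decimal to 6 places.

+0.547723

j₁+j₂−J=2  J+j₁−j₂=1  J−j₁+j₂=1  j₁+j₂+J+1=5
(j₁±m₁, j₂±m₂, J±M) = (3,0,1,2,2,0)
P² = 6/5
sum k=0..0:
  [0] +1/2 = 1/2
S = 1/2
C² = P²·S² = 3/10 ; C = +0.547723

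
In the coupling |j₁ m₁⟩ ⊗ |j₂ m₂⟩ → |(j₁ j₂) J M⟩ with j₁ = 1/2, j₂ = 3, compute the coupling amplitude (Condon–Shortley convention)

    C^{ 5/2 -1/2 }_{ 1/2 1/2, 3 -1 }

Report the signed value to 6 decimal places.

+√(4/7) ≈ +0.755929

√[6·1!0!5!/7! · 1!0!2!4!2!3!] = √(576/7)
  +(−1)^0/∏(0,1,0,2,0,3)! = 1/12  (running 1/12)
⟨..|..⟩ = √(576/7)·(1/12) = +0.755929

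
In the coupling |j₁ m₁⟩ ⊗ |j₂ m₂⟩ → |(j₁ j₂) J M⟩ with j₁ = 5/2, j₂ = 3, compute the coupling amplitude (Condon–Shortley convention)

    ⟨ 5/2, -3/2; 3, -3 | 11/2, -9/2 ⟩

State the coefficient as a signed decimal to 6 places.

triangle: 0!×5!×6!/12! = 86400/479001600
(j±m)!: 1!×4!×0!×6!×1!×10! = 62705664000
prefactor² = (2J+1)×Δ×N² = 1492992000/11
  k=0: +1/(0!×0!×4!×0!×1!×6!) = 1/17280
Σ = 1/17280  ⇒  CG² = 1492992000/11×1/17280² = 5/11
CG = +√(5/11) = +0.674200

+0.674200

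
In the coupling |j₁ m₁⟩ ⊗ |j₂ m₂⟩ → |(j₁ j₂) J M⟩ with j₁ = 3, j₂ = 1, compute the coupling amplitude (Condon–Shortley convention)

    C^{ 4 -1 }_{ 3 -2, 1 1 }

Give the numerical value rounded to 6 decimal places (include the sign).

+√(3/28) = +0.327327

√[9·0!6!2!/9! · 1!5!2!0!3!5!] = √(43200/7)
  +(−1)^0/∏(0,0,5,2,1,0)! = 1/240  (running 1/240)
⟨..|..⟩ = √(43200/7)·(1/240) = +0.327327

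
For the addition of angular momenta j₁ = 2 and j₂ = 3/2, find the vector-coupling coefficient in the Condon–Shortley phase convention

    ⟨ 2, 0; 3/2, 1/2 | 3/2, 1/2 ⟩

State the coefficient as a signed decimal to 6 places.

triangle: 2!·2!·1!/6! = 4/720
(j±m)!: 2!·2!·2!·1!·2!·1! = 16
prefactor² = (2J+1)·Δ·N² = 16/45
  k=1: −1/(1!·1!·1!·1!·1!·0!) = -1
  k=2: +1/(2!·0!·0!·0!·2!·1!) = 1/4
Σ = -3/4  ⇒  CG² = 16/45·(-3/4)² = 1/5
CG = −√(1/5) = -0.447214

-0.447214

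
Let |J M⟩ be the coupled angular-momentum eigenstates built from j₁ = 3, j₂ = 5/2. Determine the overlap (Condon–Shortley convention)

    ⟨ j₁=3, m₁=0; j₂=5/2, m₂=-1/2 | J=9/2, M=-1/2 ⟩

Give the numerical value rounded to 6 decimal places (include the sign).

+0.208063  (= +√(10/231))

√[10·1!5!4!/11! · 3!3!2!3!4!5!] = √(69120/77)
  +(−1)^0/∏(0,1,3,2,2,2)! = 1/48  (running 1/48)
  +(−1)^1/∏(1,0,2,1,3,3)! = -1/72  (running 1/144)
⟨..|..⟩ = √(69120/77)·(1/144) = +0.208063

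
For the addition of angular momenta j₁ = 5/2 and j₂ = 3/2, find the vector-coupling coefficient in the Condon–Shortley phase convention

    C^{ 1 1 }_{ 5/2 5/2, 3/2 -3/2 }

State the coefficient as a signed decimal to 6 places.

√[3·3!2!0!/6! · 5!0!0!3!2!0!] = √(72)
  +(−1)^0/∏(0,3,0,0,2,0)! = 1/12  (running 1/12)
⟨..|..⟩ = √(72)·(1/12) = +0.707107

+0.707107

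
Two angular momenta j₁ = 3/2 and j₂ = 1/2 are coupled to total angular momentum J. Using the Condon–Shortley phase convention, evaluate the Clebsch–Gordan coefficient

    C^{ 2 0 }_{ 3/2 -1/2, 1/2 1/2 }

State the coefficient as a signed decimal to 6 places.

triangle: 0!·3!·1!/5! = 6/120
(j±m)!: 1!·2!·1!·0!·2!·2! = 8
prefactor² = (2J+1)·Δ·N² = 2
  k=0: +1/(0!·0!·2!·1!·1!·0!) = 1/2
Σ = 1/2  ⇒  CG² = 2·1/2² = 1/2
CG = +√(1/2) = +0.707107

+√(1/2) ≈ +0.707107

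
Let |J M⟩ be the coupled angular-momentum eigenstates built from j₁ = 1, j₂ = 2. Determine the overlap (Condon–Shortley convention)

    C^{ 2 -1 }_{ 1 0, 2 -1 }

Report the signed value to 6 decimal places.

j₁+j₂−J=1  J+j₁−j₂=1  J−j₁+j₂=3  j₁+j₂+J+1=6
(j₁±m₁, j₂±m₂, J±M) = (1,1,1,3,1,3)
P² = 3/2
sum k=0..1:
  [0] +1/2 = 1/2
  [1] −1/6 = -1/6
S = 1/3
C² = P²·S² = 1/6 ; C = +0.408248

+√(1/6) = +0.408248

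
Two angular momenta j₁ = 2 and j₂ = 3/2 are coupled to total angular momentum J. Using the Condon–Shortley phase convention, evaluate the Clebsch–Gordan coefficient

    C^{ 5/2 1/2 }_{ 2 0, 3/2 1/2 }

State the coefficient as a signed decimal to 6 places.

-0.292770  (= −√(3/35))

√[6·1!3!2!/7! · 2!2!2!1!3!2!] = √(48/35)
  +(−1)^0/∏(0,1,2,2,1,0)! = 1/4  (running 1/4)
  +(−1)^1/∏(1,0,1,1,2,1)! = -1/2  (running -1/4)
⟨..|..⟩ = √(48/35)·(-1/4) = -0.292770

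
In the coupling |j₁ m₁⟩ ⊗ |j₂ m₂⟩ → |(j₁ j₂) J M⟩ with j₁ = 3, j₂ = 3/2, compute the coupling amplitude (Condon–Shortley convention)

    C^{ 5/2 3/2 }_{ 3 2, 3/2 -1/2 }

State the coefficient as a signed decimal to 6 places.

triangle: 2!×4!×1!/8! = 48/40320
(j±m)!: 5!×1!×1!×2!×4!×1! = 5760
prefactor² = (2J+1)×Δ×N² = 288/7
  k=0: +1/(0!×2!×1!×1!×3!×0!) = 1/12
  k=1: −1/(1!×1!×0!×0!×4!×1!) = -1/24
Σ = 1/24  ⇒  CG² = 288/7×1/24² = 1/14
CG = +√(1/14) = +0.267261

+√(1/14) ≈ +0.267261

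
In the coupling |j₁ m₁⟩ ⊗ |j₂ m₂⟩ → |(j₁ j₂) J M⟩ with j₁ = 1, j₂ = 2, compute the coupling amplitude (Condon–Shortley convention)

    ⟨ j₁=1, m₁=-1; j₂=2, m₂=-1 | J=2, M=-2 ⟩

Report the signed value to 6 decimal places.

−√(1/3) ≈ -0.577350

triangle: 1!*1!*3!/6! = 6/720
(j±m)!: 0!*2!*1!*3!*0!*4! = 288
prefactor² = (2J+1)*Δ*N² = 12
  k=1: −1/(1!*0!*1!*0!*0!*3!) = -1/6
Σ = -1/6  ⇒  CG² = 12*(-1/6)² = 1/3
CG = −√(1/3) = -0.577350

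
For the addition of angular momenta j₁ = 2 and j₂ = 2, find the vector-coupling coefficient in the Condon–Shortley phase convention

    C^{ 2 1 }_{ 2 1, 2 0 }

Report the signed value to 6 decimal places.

−√(1/14) = -0.267261

triangle: 2!·2!·2!/7! = 8/5040
(j±m)!: 3!·1!·2!·2!·3!·1! = 144
prefactor² = (2J+1)·Δ·N² = 8/7
  k=0: +1/(0!·2!·1!·2!·1!·0!) = 1/4
  k=1: −1/(1!·1!·0!·1!·2!·1!) = -1/2
Σ = -1/4  ⇒  CG² = 8/7·(-1/4)² = 1/14
CG = −√(1/14) = -0.267261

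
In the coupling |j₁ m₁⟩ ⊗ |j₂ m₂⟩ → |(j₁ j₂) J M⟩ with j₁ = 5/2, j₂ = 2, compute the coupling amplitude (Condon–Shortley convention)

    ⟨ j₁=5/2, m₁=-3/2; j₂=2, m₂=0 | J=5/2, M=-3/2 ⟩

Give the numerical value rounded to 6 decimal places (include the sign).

-0.119523  (= −√(1/70))

triangle: 2!×3!×2!/8! = 24/40320
(j±m)!: 1!×4!×2!×2!×1!×4! = 2304
prefactor² = (2J+1)×Δ×N² = 288/35
  k=1: −1/(1!×1!×3!×1!×0!×1!) = -1/6
  k=2: +1/(2!×0!×2!×0!×1!×2!) = 1/8
Σ = -1/24  ⇒  CG² = 288/35×(-1/24)² = 1/70
CG = −√(1/70) = -0.119523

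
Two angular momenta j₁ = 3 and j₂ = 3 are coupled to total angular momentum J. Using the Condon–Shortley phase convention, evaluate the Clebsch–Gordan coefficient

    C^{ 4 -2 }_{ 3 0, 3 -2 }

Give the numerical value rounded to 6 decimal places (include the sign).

√[9·2!4!4!/11! · 3!3!1!5!2!6!] = √(124416/77)
  +(−1)^0/∏(0,2,3,1,1,3)! = 1/72  (running 1/72)
  +(−1)^1/∏(1,1,2,0,2,4)! = -1/96  (running 1/288)
⟨..|..⟩ = √(124416/77)·(1/288) = +0.139573

+√(3/154) = +0.139573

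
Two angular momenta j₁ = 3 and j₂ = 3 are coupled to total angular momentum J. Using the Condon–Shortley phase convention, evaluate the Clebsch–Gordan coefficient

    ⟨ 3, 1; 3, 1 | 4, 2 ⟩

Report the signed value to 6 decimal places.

j₁+j₂−J=2  J+j₁−j₂=4  J−j₁+j₂=4  j₁+j₂+J+1=11
(j₁±m₁, j₂±m₂, J±M) = (4,2,4,2,6,2)
P² = 331776/385
sum k=0..2:
  [0] +1/192 = 1/192
  [1] −1/36 = -1/36
  [2] +1/192 = 1/192
S = -5/288
C² = P²·S² = 20/77 ; C = -0.509647

−√(20/77) ≈ -0.509647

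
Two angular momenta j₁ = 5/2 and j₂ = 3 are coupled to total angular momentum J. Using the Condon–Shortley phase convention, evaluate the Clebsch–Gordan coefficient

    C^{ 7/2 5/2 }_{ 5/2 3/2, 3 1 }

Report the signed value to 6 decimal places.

−√(10/63) = -0.398410

j₁+j₂−J=2  J+j₁−j₂=3  J−j₁+j₂=4  j₁+j₂+J+1=10
(j₁±m₁, j₂±m₂, J±M) = (4,1,4,2,6,1)
P² = 18432/35
sum k=0..1:
  [0] +1/96 = 1/96
  [1] −1/36 = -1/36
S = -5/288
C² = P²·S² = 10/63 ; C = -0.398410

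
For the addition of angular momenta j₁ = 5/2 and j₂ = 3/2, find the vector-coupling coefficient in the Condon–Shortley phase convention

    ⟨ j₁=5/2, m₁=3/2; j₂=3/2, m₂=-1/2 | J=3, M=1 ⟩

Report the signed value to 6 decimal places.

+0.639010  (= +√(49/120))

triangle: 1!×4!×2!/8! = 48/40320
(j±m)!: 4!×1!×1!×2!×4!×2! = 2304
prefactor² = (2J+1)×Δ×N² = 96/5
  k=0: +1/(0!×1!×1!×1!×3!×1!) = 1/6
  k=1: −1/(1!×0!×0!×0!×4!×2!) = -1/48
Σ = 7/48  ⇒  CG² = 96/5×7/48² = 49/120
CG = +√(49/120) = +0.639010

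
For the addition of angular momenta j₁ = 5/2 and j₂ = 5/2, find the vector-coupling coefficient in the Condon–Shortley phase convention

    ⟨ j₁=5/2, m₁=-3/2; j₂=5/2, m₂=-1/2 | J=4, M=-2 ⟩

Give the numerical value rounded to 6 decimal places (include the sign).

j₁+j₂−J=1  J+j₁−j₂=4  J−j₁+j₂=4  j₁+j₂+J+1=10
(j₁±m₁, j₂±m₂, J±M) = (1,4,2,3,2,6)
P² = 20736/35
sum k=0..1:
  [0] +1/96 = 1/96
  [1] −1/36 = -1/36
S = -5/288
C² = P²·S² = 5/28 ; C = -0.422577

-0.422577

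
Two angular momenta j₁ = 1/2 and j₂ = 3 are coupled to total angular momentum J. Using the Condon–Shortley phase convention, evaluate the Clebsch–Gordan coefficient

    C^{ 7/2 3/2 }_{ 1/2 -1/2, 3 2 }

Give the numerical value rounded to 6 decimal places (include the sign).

triangle: 0!×1!×6!/8! = 720/40320
(j±m)!: 0!×1!×5!×1!×5!×2! = 28800
prefactor² = (2J+1)×Δ×N² = 28800/7
  k=0: +1/(0!×0!×1!×5!×0!×1!) = 1/120
Σ = 1/120  ⇒  CG² = 28800/7×1/120² = 2/7
CG = +√(2/7) = +0.534522

+0.534522  (= +√(2/7))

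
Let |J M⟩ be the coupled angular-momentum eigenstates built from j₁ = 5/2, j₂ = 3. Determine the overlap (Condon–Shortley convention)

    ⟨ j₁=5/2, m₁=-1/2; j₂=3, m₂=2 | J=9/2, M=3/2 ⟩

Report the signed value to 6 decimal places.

√[10·1!4!5!/11! · 2!3!5!1!6!3!] = √(345600/77)
  +(−1)^0/∏(0,1,3,5,1,0)! = 1/720  (running 1/720)
  +(−1)^1/∏(1,0,2,4,2,1)! = -1/96  (running -13/1440)
⟨..|..⟩ = √(345600/77)·(-13/1440) = -0.604815

−√(169/462) = -0.604815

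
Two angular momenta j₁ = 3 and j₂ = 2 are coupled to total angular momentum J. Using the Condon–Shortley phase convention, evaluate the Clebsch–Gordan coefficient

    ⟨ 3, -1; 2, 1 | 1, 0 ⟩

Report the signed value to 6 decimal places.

√[3·4!2!0!/7! · 2!4!3!1!1!1!] = √(288/35)
  +(−1)^3/∏(3,1,1,0,1,0)! = -1/6  (running -1/6)
⟨..|..⟩ = √(288/35)·(-1/6) = -0.478091

−√(8/35) = -0.478091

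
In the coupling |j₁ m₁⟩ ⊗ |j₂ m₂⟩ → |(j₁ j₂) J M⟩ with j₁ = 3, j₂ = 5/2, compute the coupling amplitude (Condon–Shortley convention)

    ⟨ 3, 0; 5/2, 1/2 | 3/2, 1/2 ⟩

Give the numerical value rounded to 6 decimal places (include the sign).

j₁+j₂−J=4  J+j₁−j₂=2  J−j₁+j₂=1  j₁+j₂+J+1=8
(j₁±m₁, j₂±m₂, J±M) = (3,3,3,2,2,1)
P² = 144/35
sum k=2..3:
  [2] +1/4 = 1/4
  [3] −1/12 = -1/12
S = 1/6
C² = P²·S² = 4/35 ; C = +0.338062

+0.338062  (= +√(4/35))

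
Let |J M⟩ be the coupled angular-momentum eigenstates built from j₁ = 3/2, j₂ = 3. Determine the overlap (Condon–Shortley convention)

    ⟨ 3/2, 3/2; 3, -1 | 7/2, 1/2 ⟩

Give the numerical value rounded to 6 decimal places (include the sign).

√[8·1!2!5!/9! · 3!0!2!4!4!3!] = √(1536/7)
  +(−1)^0/∏(0,1,0,2,2,3)! = 1/24  (running 1/24)
⟨..|..⟩ = √(1536/7)·(1/24) = +0.617213

+√(8/21) = +0.617213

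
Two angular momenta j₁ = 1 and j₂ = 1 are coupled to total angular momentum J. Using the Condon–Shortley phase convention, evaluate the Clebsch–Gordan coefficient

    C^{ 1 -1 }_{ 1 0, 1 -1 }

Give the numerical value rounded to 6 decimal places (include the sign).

+√(1/2) ≈ +0.707107

j₁+j₂−J=1  J+j₁−j₂=1  J−j₁+j₂=1  j₁+j₂+J+1=4
(j₁±m₁, j₂±m₂, J±M) = (1,1,0,2,0,2)
P² = 1/2
sum k=0..0:
  [0] +1/1 = 1
S = 1
C² = P²·S² = 1/2 ; C = +0.707107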